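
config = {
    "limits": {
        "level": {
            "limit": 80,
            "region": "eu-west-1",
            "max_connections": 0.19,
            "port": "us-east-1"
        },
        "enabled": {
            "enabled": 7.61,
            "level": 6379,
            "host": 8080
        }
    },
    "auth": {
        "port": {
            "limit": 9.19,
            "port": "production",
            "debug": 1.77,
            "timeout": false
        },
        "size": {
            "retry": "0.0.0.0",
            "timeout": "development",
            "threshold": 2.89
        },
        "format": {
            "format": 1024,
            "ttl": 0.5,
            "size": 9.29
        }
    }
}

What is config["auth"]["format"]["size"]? 9.29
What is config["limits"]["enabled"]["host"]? 8080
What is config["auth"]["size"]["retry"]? "0.0.0.0"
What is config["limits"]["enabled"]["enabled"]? 7.61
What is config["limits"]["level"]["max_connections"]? 0.19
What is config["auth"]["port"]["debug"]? 1.77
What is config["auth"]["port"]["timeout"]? False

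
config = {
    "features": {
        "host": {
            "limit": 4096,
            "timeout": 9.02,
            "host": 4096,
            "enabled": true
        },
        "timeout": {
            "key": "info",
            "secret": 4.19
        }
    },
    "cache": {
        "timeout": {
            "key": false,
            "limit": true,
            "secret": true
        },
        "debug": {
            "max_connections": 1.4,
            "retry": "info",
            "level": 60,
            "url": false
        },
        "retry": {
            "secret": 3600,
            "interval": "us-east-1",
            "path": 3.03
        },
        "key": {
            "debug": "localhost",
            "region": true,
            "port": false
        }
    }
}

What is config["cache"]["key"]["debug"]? "localhost"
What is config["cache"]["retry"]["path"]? 3.03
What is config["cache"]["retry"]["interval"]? "us-east-1"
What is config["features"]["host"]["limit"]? 4096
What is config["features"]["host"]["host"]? 4096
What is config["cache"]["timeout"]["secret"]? True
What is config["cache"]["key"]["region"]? True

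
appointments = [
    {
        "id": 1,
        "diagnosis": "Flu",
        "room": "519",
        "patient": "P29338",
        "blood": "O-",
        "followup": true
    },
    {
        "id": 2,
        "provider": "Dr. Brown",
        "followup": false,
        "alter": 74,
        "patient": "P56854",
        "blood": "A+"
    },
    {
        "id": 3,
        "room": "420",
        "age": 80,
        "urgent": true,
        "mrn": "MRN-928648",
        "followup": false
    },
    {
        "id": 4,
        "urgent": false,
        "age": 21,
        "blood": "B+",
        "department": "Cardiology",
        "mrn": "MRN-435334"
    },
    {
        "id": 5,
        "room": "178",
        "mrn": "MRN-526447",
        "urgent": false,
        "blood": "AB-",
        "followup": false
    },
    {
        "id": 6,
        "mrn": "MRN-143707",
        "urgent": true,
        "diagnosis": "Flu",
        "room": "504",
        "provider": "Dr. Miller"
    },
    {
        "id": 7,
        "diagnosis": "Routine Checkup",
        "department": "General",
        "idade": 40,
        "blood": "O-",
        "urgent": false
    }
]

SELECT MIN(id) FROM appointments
1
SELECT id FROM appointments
[1, 2, 3, 4, 5, 6, 7]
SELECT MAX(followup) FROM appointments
True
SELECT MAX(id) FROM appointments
7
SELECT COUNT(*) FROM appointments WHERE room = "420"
1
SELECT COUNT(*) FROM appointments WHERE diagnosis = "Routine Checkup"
1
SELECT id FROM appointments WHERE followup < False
[]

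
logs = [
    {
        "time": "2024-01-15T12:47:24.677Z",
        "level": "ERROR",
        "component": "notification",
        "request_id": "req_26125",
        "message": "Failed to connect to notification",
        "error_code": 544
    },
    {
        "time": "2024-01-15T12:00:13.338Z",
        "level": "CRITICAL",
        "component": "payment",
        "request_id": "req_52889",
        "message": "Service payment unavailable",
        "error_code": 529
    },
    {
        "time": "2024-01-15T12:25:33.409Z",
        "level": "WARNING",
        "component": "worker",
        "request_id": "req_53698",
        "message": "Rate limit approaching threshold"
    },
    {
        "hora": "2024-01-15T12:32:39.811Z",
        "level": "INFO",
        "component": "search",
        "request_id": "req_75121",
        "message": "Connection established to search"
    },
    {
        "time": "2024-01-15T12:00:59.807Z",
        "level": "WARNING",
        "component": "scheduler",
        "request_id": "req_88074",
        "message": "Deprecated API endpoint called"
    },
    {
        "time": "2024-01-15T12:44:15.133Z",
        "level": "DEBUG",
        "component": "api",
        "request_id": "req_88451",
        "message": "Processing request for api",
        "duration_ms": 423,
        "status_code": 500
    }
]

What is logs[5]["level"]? "DEBUG"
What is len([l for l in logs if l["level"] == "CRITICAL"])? 1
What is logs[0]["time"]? "2024-01-15T12:47:24.677Z"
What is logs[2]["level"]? "WARNING"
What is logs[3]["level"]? "INFO"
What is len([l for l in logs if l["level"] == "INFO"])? 1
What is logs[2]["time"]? "2024-01-15T12:25:33.409Z"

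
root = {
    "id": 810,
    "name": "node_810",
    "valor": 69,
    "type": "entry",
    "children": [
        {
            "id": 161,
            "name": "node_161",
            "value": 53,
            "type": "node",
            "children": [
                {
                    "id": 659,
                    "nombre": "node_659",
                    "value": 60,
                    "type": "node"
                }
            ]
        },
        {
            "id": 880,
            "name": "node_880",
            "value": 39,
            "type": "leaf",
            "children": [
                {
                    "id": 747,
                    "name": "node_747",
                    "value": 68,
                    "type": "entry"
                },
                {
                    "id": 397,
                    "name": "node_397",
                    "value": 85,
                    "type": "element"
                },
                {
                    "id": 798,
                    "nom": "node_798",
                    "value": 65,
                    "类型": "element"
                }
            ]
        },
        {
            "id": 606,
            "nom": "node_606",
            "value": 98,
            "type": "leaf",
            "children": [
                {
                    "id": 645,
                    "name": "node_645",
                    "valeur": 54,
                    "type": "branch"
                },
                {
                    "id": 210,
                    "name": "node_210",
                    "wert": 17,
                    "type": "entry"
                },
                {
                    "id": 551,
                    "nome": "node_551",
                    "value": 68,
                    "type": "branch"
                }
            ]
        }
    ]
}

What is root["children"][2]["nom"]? "node_606"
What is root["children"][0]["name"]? "node_161"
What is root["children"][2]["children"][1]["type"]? "entry"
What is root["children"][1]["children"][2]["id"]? 798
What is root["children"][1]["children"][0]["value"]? 68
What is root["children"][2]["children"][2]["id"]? 551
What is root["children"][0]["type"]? "node"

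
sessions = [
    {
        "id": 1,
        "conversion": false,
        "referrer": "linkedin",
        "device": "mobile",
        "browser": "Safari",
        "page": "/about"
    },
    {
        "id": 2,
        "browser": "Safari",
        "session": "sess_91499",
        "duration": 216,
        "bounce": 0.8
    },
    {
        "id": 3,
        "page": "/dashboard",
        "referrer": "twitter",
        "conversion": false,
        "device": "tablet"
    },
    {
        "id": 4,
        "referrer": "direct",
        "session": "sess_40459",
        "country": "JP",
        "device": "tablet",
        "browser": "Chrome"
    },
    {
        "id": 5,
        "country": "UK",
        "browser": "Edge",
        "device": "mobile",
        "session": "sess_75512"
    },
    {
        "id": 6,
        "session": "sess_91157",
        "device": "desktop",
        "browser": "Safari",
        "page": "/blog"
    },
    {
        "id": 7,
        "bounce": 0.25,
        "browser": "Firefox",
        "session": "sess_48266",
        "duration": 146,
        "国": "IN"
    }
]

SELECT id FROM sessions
[1, 2, 3, 4, 5, 6, 7]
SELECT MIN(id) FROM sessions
1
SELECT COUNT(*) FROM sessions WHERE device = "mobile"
2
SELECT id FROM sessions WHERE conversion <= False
[1, 3]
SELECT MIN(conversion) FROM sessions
False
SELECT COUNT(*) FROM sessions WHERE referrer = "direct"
1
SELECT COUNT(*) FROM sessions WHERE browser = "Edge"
1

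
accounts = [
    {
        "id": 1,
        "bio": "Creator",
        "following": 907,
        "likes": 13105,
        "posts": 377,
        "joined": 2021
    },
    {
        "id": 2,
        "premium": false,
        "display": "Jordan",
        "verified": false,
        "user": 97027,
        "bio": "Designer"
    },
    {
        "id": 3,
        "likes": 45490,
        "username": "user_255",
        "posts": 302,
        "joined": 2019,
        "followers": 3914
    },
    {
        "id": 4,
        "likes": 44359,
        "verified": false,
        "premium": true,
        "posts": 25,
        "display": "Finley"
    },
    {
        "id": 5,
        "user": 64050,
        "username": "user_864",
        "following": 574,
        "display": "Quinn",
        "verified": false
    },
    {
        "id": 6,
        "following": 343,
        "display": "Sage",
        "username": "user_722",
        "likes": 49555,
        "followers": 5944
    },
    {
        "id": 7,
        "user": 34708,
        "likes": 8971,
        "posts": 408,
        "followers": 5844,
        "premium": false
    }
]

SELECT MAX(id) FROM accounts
7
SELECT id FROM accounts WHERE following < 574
[6]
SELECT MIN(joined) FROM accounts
2019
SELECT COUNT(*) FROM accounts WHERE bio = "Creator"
1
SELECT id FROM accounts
[1, 2, 3, 4, 5, 6, 7]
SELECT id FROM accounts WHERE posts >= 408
[7]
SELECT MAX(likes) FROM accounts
49555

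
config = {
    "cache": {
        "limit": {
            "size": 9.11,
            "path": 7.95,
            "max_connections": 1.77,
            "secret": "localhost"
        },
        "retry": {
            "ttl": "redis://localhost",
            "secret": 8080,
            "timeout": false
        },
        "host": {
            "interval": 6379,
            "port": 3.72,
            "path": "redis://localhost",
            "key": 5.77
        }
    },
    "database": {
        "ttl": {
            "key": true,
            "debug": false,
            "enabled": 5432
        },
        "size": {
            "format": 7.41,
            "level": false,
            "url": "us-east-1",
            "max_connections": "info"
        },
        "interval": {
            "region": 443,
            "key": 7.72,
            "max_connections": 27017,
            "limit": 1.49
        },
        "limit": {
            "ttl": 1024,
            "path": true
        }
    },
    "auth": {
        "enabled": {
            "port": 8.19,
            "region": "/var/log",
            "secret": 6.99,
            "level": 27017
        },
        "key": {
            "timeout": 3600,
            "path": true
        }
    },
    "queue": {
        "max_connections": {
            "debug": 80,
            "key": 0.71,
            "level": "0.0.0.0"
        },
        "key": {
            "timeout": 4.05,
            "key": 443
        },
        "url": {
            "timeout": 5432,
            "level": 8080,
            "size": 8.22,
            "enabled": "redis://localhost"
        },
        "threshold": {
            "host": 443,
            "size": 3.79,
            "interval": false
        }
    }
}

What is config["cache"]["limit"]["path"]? 7.95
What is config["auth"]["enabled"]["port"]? 8.19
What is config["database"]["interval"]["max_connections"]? 27017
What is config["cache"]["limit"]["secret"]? "localhost"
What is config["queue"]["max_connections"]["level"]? "0.0.0.0"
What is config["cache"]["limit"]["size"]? 9.11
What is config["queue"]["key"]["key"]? 443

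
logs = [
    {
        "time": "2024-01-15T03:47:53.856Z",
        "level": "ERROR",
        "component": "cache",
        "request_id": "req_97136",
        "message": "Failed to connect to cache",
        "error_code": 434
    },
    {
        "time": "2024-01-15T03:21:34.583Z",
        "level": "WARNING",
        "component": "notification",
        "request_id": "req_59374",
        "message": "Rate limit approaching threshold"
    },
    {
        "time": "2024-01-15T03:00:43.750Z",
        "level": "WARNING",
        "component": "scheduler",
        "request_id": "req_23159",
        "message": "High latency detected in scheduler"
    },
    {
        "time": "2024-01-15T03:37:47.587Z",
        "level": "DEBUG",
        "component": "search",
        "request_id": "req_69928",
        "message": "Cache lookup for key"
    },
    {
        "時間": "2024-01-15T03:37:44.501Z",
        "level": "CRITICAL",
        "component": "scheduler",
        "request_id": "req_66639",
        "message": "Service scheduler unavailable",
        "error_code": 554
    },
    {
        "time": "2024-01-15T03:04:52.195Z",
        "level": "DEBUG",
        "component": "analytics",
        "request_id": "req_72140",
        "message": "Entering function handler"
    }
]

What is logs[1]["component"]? "notification"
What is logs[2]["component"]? "scheduler"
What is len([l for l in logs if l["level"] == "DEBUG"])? 2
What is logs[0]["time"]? "2024-01-15T03:47:53.856Z"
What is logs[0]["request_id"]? "req_97136"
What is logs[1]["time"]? "2024-01-15T03:21:34.583Z"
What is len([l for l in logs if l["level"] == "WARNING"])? 2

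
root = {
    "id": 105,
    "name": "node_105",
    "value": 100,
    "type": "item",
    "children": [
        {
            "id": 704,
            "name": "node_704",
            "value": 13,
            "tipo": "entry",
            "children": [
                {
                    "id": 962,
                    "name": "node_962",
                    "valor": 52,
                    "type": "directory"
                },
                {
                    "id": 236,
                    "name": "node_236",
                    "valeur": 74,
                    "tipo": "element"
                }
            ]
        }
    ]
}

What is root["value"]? 100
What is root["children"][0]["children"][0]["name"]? "node_962"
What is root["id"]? 105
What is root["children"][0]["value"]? 13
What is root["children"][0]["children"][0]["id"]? 962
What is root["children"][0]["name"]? "node_704"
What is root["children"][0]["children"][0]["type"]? "directory"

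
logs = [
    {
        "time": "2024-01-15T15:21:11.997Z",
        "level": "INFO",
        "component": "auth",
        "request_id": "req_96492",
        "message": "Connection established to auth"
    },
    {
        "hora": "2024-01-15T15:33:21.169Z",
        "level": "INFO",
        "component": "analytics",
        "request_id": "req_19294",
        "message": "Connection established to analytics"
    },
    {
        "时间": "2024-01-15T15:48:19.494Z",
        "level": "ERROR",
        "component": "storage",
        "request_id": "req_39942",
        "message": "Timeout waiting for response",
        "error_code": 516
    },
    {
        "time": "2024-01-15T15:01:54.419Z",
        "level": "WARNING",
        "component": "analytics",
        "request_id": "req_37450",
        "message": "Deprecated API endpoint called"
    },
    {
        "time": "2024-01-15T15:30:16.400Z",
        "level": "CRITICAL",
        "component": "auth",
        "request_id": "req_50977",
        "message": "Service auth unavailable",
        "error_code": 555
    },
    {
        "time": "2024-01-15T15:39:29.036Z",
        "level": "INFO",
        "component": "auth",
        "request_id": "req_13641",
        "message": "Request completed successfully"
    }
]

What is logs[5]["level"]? "INFO"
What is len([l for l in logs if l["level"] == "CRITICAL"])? 1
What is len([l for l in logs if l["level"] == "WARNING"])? 1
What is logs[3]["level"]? "WARNING"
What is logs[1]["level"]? "INFO"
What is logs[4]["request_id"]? "req_50977"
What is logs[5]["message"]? "Request completed successfully"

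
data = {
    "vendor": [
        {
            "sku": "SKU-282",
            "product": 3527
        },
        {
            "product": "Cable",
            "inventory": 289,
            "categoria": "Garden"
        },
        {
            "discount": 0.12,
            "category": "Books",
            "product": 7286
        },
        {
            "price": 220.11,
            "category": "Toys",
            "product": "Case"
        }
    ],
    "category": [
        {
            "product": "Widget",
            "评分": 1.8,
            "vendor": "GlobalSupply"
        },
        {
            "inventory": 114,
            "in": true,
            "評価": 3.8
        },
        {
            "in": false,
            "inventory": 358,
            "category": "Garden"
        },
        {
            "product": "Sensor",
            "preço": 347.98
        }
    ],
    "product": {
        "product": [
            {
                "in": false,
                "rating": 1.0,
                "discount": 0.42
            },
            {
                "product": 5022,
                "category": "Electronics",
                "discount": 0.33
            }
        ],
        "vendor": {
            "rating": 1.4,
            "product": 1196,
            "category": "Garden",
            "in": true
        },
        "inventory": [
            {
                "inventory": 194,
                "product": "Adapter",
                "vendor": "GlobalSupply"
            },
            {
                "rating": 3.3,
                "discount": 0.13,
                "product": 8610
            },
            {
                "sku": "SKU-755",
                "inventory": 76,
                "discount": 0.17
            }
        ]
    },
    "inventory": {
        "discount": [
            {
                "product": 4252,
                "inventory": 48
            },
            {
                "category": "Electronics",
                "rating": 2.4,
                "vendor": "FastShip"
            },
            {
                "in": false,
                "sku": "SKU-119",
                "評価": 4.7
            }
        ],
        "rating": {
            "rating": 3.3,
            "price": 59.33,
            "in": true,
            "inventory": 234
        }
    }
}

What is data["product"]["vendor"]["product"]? 1196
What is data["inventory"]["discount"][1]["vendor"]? "FastShip"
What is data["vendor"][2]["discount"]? 0.12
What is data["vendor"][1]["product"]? "Cable"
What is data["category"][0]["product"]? "Widget"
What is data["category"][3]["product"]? "Sensor"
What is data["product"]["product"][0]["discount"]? 0.42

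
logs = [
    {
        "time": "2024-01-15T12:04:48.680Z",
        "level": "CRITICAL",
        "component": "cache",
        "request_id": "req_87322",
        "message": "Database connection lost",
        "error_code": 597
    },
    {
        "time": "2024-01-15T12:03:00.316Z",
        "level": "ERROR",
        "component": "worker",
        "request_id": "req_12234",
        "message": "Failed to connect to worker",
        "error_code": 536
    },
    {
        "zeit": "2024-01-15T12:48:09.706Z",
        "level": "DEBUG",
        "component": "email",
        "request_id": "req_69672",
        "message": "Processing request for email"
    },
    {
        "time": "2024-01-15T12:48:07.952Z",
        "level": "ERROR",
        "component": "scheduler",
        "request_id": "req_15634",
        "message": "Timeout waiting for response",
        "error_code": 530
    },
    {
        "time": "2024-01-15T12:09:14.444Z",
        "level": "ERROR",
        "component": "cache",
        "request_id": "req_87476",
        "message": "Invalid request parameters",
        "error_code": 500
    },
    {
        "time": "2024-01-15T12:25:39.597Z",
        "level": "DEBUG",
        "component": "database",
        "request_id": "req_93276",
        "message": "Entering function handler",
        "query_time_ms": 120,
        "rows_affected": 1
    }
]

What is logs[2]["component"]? "email"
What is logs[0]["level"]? "CRITICAL"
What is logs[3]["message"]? "Timeout waiting for response"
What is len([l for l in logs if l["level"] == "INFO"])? 0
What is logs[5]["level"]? "DEBUG"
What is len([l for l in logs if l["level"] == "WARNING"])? 0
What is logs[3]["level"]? "ERROR"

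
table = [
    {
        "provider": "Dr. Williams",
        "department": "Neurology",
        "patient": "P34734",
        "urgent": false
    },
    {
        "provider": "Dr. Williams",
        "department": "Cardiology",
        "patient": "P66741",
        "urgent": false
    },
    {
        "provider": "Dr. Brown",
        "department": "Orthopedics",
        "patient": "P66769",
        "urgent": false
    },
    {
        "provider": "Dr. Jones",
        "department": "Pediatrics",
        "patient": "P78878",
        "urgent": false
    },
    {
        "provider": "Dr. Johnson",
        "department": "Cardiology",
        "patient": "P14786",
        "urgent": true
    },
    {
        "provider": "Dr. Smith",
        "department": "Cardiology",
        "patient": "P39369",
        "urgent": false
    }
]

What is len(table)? 6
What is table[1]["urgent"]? False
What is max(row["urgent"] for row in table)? True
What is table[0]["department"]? "Neurology"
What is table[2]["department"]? "Orthopedics"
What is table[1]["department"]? "Cardiology"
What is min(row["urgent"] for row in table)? False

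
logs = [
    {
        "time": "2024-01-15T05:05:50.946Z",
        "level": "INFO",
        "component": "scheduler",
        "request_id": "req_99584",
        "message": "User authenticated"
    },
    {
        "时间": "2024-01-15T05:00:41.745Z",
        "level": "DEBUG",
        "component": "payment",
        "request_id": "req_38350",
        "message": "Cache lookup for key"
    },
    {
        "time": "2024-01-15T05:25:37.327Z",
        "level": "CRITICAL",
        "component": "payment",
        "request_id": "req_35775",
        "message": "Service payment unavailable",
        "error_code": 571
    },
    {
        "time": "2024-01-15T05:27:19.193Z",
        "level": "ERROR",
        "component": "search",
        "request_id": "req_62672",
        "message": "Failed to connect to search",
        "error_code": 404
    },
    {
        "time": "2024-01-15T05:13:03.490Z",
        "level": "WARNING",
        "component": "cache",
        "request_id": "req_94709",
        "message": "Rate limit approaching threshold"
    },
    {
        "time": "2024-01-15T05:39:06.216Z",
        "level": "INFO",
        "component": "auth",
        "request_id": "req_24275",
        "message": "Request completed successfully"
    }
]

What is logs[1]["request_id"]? "req_38350"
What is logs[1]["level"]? "DEBUG"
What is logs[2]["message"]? "Service payment unavailable"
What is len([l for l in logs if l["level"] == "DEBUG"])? 1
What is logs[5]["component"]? "auth"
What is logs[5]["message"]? "Request completed successfully"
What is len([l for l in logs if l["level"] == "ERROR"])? 1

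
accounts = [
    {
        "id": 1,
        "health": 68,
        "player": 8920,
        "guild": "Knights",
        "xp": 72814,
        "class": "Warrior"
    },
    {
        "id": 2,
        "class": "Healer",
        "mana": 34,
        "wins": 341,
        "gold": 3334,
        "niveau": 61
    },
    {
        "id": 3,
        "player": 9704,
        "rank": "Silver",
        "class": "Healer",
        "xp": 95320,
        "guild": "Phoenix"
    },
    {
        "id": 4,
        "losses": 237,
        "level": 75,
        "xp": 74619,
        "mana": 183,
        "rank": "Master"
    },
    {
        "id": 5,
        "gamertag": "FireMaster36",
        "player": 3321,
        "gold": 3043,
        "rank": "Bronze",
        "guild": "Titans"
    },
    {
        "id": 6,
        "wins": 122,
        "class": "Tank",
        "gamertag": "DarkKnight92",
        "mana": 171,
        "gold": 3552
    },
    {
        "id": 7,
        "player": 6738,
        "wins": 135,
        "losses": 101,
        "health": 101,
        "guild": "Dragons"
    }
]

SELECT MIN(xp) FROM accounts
72814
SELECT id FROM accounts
[1, 2, 3, 4, 5, 6, 7]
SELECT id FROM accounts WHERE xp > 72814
[3, 4]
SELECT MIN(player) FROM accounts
3321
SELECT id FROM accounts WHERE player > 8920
[3]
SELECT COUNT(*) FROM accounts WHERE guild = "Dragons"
1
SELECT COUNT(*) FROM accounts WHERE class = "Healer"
2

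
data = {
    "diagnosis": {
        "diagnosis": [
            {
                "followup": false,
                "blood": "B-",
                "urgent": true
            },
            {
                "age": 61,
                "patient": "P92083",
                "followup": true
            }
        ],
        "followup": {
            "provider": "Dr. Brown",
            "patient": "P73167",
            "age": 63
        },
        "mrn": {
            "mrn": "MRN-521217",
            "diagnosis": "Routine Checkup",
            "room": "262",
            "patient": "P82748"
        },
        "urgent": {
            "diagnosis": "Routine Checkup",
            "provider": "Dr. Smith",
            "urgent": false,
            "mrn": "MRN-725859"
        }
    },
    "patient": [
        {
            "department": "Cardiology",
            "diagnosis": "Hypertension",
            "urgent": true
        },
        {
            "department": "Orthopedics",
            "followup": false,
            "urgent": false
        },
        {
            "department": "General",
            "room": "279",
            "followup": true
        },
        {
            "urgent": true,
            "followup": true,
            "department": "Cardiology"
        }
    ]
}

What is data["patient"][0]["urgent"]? True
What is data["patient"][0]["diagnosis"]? "Hypertension"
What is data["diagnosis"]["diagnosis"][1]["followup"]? True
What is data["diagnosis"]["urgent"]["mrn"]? "MRN-725859"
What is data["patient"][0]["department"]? "Cardiology"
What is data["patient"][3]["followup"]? True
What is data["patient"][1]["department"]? "Orthopedics"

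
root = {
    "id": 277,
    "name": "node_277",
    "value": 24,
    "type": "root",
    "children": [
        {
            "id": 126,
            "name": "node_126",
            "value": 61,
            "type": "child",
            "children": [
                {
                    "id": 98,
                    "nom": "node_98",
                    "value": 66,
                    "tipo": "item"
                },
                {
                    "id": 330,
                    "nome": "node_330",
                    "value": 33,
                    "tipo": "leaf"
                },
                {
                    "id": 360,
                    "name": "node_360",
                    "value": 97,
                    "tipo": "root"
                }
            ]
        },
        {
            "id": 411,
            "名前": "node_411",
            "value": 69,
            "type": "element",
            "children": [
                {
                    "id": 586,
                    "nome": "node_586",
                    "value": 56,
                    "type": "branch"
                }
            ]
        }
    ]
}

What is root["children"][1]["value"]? 69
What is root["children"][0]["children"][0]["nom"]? "node_98"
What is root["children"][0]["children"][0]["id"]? 98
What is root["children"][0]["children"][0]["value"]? 66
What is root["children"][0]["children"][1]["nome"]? "node_330"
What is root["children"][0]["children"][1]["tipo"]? "leaf"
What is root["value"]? 24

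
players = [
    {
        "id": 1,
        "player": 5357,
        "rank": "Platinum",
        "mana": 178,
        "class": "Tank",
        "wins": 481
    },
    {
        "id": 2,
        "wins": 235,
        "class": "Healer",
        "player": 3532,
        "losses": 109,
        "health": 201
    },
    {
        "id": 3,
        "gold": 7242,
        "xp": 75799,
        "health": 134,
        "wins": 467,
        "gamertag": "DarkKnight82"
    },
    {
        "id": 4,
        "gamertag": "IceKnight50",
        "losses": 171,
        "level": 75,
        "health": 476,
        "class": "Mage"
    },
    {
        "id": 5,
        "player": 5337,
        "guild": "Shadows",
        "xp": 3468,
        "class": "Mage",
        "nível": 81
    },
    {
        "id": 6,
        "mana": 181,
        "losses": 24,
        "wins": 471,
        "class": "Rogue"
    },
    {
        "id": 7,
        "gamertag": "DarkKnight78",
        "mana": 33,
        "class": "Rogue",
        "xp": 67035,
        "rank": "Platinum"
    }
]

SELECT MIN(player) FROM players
3532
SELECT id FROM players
[1, 2, 3, 4, 5, 6, 7]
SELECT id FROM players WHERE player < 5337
[2]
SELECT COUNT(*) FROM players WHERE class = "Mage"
2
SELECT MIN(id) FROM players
1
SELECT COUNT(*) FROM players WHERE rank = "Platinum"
2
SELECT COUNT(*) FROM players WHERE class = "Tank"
1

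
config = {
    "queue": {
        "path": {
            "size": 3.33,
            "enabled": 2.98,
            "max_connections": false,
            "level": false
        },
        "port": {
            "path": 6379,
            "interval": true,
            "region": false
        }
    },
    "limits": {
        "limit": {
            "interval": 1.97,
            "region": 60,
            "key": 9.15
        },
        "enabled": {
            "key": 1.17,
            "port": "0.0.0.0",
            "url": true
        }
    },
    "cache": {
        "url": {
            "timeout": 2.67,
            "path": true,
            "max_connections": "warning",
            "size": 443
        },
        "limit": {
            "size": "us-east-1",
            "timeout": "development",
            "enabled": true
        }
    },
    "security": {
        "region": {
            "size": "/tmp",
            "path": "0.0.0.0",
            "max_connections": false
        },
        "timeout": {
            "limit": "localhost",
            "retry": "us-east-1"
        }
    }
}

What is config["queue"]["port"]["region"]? False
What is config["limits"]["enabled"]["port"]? "0.0.0.0"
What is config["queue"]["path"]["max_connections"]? False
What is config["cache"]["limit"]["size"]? "us-east-1"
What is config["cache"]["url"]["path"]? True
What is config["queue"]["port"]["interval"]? True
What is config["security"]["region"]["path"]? "0.0.0.0"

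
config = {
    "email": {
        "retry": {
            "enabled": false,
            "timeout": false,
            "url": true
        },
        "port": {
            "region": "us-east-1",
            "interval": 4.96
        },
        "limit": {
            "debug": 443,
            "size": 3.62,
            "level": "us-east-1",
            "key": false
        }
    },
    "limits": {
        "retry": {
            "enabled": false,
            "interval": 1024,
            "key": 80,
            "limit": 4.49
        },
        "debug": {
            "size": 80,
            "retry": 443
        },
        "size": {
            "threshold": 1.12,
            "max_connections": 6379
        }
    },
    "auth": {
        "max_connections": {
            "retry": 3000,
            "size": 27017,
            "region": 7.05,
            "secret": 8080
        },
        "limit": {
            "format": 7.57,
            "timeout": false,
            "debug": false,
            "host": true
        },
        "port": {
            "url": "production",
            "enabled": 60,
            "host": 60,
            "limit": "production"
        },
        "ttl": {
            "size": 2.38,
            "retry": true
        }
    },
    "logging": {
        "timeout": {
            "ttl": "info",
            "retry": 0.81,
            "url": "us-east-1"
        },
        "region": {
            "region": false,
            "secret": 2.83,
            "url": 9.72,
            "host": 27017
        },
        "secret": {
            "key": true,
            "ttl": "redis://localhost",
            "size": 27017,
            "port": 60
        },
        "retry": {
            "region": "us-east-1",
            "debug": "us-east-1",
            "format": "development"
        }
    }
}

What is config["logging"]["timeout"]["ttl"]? "info"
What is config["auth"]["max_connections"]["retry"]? 3000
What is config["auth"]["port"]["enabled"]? 60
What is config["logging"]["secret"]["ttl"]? "redis://localhost"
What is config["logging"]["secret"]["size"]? 27017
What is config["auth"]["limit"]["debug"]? False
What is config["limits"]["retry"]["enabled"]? False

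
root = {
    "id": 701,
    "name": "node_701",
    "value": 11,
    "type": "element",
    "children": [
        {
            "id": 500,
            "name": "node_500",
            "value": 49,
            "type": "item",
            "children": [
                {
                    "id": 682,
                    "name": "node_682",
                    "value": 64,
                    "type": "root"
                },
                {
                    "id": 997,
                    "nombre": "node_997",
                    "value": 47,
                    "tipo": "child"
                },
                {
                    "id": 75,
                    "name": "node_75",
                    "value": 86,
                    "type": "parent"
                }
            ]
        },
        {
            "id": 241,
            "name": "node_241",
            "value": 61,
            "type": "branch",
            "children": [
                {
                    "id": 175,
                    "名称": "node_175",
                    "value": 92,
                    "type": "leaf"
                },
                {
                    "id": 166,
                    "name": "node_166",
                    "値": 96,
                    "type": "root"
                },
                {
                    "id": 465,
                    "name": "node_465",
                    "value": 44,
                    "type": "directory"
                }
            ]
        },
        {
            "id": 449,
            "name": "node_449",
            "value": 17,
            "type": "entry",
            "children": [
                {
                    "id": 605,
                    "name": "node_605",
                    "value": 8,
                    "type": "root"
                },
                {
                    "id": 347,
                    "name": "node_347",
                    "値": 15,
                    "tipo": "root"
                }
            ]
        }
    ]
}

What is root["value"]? 11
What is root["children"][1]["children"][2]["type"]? "directory"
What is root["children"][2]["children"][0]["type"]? "root"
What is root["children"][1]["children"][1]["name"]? "node_166"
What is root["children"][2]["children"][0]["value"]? 8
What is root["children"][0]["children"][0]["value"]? 64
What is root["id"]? 701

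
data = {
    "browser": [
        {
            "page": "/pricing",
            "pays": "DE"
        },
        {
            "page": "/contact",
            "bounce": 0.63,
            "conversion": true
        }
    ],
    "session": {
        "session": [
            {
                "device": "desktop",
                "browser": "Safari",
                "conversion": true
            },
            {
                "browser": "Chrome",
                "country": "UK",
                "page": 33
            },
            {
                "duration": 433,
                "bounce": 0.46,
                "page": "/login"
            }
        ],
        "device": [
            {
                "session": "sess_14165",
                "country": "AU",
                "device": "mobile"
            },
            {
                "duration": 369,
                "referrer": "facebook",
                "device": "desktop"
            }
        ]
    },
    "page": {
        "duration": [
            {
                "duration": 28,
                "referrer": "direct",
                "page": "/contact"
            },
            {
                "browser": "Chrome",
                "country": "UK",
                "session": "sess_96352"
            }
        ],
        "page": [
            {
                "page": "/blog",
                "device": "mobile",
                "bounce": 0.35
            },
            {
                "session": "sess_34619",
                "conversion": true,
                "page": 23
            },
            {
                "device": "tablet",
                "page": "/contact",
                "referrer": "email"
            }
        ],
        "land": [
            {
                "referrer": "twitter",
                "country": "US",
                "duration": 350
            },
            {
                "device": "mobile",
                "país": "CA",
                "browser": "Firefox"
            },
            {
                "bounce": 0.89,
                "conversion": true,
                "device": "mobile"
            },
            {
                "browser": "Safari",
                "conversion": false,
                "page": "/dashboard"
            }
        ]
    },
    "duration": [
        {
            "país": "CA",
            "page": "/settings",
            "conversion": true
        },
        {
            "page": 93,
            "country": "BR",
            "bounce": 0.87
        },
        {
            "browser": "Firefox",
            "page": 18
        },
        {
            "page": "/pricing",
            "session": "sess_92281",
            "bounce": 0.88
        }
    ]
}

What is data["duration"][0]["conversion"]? True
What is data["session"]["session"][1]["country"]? "UK"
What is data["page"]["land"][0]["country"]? "US"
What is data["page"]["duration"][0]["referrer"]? "direct"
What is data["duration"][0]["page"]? "/settings"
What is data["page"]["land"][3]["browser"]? "Safari"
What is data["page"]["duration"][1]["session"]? "sess_96352"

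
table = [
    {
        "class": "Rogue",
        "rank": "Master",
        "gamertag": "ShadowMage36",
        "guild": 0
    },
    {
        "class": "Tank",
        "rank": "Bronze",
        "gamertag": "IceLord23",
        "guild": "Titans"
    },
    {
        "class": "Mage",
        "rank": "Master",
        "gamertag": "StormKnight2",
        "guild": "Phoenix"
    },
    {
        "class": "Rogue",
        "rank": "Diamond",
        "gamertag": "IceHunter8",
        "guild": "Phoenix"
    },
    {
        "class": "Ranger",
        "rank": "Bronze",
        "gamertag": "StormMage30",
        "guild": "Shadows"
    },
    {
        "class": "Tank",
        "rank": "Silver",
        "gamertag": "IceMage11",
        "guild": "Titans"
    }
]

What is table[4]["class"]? "Ranger"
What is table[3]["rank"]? "Diamond"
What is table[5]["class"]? "Tank"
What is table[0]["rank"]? "Master"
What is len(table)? 6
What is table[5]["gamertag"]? "IceMage11"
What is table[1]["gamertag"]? "IceLord23"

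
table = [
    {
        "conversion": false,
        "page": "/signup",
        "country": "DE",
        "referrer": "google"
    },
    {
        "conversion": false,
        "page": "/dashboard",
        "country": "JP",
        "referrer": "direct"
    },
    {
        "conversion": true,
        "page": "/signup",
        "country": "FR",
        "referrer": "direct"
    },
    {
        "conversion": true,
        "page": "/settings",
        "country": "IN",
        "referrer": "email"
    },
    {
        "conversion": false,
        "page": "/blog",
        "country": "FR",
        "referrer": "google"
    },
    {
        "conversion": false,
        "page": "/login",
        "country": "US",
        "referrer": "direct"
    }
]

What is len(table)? 6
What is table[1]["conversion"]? False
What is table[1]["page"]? "/dashboard"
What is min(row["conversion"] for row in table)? False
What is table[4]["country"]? "FR"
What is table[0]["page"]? "/signup"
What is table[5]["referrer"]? "direct"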